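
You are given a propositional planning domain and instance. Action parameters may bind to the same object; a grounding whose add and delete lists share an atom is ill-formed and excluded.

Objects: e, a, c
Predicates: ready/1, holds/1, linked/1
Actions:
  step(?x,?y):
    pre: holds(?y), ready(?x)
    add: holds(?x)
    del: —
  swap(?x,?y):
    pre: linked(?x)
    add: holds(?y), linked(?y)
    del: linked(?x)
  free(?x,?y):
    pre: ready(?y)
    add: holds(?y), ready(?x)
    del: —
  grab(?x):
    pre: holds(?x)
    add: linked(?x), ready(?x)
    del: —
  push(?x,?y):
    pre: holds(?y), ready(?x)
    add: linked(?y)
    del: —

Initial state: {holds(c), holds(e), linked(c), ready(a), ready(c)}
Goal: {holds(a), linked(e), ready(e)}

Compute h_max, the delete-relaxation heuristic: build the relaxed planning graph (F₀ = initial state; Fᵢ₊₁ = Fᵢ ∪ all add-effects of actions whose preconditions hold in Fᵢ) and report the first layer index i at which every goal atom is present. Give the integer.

1

F0 = init (5 atoms)
F1 = F0 ∪ {holds(a), linked(a), linked(e), ready(e)}  (9 atoms)
goal ⊆ F1  ⇒  h_max = 1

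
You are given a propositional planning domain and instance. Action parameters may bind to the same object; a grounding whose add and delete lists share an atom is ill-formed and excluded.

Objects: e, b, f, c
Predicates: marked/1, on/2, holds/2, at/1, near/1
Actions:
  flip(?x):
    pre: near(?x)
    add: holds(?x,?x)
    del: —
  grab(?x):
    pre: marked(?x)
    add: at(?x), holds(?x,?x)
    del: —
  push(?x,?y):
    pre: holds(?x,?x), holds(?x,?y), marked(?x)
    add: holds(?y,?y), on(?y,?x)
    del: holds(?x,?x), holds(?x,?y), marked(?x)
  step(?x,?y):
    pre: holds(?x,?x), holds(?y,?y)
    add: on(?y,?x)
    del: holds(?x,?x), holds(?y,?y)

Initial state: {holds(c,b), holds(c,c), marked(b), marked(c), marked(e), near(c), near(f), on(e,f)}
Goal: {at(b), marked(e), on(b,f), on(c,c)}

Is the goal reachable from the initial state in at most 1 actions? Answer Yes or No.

No

1. flip(f)  →  {holds(c,b), holds(c,c), holds(f,f), marked(b), marked(c), marked(e), near(c), near(f), on(e,f)}
2. grab(b)  →  {at(b), holds(b,b), holds(c,b), holds(c,c), holds(f,f), marked(b), marked(c), marked(e), near(c), near(f), on(e,f)}
3. step(f,b)  →  {at(b), holds(c,b), holds(c,c), marked(b), marked(c), marked(e), near(c), near(f), on(b,f), on(e,f)}
4. step(c,c)  →  {at(b), holds(c,b), marked(b), marked(c), marked(e), near(c), near(f), on(b,f), on(c,c), on(e,f)}
optimal plan length = 4; 4 > 1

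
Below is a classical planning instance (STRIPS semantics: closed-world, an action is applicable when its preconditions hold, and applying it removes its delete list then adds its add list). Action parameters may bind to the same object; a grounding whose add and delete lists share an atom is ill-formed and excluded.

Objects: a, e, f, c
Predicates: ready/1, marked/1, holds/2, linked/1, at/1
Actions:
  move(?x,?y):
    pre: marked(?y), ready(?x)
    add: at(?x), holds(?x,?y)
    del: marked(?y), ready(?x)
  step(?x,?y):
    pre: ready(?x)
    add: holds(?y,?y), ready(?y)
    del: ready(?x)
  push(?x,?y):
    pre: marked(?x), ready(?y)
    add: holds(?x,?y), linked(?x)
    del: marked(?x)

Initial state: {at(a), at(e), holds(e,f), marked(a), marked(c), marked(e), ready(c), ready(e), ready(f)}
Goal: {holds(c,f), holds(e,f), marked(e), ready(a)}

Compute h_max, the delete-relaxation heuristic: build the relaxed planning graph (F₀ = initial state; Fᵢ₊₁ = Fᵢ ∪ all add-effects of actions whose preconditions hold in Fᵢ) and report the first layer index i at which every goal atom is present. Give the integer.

1

F0 = init (9 atoms)
F1 = F0 ∪ {at(c), at(f), holds(a,a), holds(a,c), holds(a,e), holds(a,f), holds(c,a), holds(c,c), holds(c,e), holds(c,f), holds(e,a), holds(e,c), holds(e,e), holds(f,a), holds(f,c), holds(f,e), holds(f,f), linked(a), linked(c), linked(e), ready(a)}  (30 atoms)
goal ⊆ F1  ⇒  h_max = 1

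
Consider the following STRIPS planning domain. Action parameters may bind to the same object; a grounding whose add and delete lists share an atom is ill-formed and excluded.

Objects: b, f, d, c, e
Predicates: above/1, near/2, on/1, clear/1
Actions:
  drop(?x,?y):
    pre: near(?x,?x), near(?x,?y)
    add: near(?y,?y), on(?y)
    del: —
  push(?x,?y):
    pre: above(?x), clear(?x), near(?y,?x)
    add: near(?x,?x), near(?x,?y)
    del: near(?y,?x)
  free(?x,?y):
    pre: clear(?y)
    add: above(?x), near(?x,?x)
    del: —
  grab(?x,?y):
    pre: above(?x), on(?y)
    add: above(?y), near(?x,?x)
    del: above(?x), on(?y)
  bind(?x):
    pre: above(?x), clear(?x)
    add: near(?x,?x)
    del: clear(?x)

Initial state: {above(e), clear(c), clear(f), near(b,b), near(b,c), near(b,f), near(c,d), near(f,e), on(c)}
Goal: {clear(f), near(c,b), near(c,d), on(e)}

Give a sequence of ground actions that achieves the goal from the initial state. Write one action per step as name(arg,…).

1. grab(e,c)  →  {above(c), clear(c), clear(f), near(b,b), near(b,c), near(b,f), near(c,d), near(e,e), near(f,e)}
2. drop(e,e)  →  {above(c), clear(c), clear(f), near(b,b), near(b,c), near(b,f), near(c,d), near(e,e), near(f,e), on(e)}
3. push(c,b)  →  {above(c), clear(c), clear(f), near(b,b), near(b,f), near(c,b), near(c,c), near(c,d), near(e,e), near(f,e), on(e)}

grab(e,c); drop(e,e); push(c,b)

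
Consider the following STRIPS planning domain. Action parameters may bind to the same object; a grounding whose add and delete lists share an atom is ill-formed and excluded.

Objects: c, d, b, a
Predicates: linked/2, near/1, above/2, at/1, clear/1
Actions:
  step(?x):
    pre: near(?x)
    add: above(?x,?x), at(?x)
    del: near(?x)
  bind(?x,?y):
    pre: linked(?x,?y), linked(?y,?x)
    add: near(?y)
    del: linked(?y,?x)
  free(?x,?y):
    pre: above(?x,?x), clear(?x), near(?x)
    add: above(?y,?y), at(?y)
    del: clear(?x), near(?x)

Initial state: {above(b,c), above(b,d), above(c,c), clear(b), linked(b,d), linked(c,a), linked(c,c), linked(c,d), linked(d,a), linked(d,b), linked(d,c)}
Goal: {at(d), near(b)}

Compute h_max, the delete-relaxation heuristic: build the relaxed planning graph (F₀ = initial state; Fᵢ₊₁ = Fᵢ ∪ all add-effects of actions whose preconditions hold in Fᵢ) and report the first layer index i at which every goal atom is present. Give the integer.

2

F0 = init (11 atoms)
F1 = F0 ∪ {near(b), near(c), near(d)}  (14 atoms)
F2 = F1 ∪ {above(b,b), above(d,d), at(b), at(c), at(d)}  (19 atoms)
goal ⊆ F2  ⇒  h_max = 2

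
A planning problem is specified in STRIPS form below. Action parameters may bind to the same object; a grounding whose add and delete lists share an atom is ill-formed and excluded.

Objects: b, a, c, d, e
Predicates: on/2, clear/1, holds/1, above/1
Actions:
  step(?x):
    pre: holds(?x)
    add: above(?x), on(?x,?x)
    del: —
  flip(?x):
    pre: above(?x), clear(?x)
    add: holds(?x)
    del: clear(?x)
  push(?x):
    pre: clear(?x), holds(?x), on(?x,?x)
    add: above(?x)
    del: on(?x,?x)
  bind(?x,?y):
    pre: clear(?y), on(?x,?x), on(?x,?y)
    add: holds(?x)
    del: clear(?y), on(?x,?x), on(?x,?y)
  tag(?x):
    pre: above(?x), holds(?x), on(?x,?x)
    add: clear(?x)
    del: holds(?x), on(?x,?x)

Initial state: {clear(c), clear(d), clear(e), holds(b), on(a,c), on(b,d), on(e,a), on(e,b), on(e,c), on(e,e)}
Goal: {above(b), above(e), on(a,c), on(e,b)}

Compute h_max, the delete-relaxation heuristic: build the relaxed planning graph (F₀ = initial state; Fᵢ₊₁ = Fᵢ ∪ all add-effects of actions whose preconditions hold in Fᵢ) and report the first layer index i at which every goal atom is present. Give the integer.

2

F0 = init (10 atoms)
F1 = F0 ∪ {above(b), holds(e), on(b,b)}  (13 atoms)
F2 = F1 ∪ {above(e), clear(b)}  (15 atoms)
goal ⊆ F2  ⇒  h_max = 2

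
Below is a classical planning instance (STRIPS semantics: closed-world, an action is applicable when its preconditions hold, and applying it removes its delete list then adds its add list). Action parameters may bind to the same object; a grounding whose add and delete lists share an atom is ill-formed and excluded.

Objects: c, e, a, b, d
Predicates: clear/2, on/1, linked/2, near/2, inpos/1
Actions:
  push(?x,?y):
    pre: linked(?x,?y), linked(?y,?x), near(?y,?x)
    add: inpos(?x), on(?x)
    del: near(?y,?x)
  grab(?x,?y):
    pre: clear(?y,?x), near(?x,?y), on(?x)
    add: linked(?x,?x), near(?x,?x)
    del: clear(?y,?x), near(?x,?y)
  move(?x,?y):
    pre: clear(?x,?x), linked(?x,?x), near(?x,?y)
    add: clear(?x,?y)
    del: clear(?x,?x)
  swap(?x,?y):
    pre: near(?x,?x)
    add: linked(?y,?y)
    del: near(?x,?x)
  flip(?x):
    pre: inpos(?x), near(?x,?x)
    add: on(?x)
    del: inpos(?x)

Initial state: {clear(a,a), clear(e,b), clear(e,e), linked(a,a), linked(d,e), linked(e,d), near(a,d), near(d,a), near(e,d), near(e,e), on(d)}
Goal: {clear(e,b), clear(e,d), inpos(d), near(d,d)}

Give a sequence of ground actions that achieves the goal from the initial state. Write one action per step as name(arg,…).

1. move(a,d)  →  {clear(a,d), clear(e,b), clear(e,e), linked(a,a), linked(d,e), linked(e,d), near(a,d), near(d,a), near(e,d), near(e,e), on(d)}
2. grab(d,a)  →  {clear(e,b), clear(e,e), linked(a,a), linked(d,d), linked(d,e), linked(e,d), near(a,d), near(d,d), near(e,d), near(e,e), on(d)}
3. swap(e,e)  →  {clear(e,b), clear(e,e), linked(a,a), linked(d,d), linked(d,e), linked(e,d), linked(e,e), near(a,d), near(d,d), near(e,d), on(d)}
4. move(e,d)  →  {clear(e,b), clear(e,d), linked(a,a), linked(d,d), linked(d,e), linked(e,d), linked(e,e), near(a,d), near(d,d), near(e,d), on(d)}
5. push(d,e)  →  {clear(e,b), clear(e,d), inpos(d), linked(a,a), linked(d,d), linked(d,e), linked(e,d), linked(e,e), near(a,d), near(d,d), on(d)}

move(a,d); grab(d,a); swap(e,e); move(e,d); push(d,e)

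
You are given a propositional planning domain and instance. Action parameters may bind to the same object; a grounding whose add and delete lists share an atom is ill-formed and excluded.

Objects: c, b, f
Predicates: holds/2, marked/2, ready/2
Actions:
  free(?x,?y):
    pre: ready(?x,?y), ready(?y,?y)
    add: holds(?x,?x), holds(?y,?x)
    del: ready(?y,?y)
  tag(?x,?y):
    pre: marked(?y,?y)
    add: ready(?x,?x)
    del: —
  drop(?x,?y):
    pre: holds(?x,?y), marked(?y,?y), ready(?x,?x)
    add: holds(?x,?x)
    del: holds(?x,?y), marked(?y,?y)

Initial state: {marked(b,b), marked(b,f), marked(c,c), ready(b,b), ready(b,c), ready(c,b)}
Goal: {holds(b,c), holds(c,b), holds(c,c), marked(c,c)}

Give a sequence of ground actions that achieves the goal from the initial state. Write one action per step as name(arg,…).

free(c,b); tag(c,c); free(b,c)

1. free(c,b)  →  {holds(b,c), holds(c,c), marked(b,b), marked(b,f), marked(c,c), ready(b,c), ready(c,b)}
2. tag(c,c)  →  {holds(b,c), holds(c,c), marked(b,b), marked(b,f), marked(c,c), ready(b,c), ready(c,b), ready(c,c)}
3. free(b,c)  →  {holds(b,b), holds(b,c), holds(c,b), holds(c,c), marked(b,b), marked(b,f), marked(c,c), ready(b,c), ready(c,b)}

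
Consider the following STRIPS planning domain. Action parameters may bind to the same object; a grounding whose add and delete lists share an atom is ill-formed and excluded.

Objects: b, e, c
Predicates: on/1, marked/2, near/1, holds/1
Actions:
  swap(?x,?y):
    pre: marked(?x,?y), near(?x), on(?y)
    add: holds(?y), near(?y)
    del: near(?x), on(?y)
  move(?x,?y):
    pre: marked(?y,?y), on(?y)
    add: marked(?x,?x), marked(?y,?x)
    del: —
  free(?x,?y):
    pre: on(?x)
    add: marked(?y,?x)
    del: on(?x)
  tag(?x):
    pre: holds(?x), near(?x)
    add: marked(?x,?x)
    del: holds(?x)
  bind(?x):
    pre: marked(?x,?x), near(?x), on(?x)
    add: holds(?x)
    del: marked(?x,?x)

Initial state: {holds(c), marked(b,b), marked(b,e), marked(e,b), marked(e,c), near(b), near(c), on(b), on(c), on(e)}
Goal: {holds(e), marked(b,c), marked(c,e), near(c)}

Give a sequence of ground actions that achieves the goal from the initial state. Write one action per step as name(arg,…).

1. swap(b,e)  →  {holds(c), holds(e), marked(b,b), marked(b,e), marked(e,b), marked(e,c), near(c), near(e), on(b), on(c)}
2. move(c,b)  →  {holds(c), holds(e), marked(b,b), marked(b,c), marked(b,e), marked(c,c), marked(e,b), marked(e,c), near(c), near(e), on(b), on(c)}
3. move(e,c)  →  {holds(c), holds(e), marked(b,b), marked(b,c), marked(b,e), marked(c,c), marked(c,e), marked(e,b), marked(e,c), marked(e,e), near(c), near(e), on(b), on(c)}

swap(b,e); move(c,b); move(e,c)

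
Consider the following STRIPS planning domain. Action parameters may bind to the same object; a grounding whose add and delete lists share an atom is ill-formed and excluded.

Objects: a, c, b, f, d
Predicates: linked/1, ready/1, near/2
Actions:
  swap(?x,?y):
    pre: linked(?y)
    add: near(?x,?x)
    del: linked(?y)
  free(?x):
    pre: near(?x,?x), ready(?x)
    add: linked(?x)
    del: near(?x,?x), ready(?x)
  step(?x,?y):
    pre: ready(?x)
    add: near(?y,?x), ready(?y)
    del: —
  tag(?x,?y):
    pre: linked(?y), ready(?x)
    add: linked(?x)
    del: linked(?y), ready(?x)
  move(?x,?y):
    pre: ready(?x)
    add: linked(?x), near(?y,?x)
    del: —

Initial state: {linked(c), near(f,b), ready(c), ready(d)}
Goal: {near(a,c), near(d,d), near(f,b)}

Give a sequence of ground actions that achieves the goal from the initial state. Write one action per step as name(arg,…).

1. swap(d,c)  →  {near(d,d), near(f,b), ready(c), ready(d)}
2. step(c,a)  →  {near(a,c), near(d,d), near(f,b), ready(a), ready(c), ready(d)}

swap(d,c); step(c,a)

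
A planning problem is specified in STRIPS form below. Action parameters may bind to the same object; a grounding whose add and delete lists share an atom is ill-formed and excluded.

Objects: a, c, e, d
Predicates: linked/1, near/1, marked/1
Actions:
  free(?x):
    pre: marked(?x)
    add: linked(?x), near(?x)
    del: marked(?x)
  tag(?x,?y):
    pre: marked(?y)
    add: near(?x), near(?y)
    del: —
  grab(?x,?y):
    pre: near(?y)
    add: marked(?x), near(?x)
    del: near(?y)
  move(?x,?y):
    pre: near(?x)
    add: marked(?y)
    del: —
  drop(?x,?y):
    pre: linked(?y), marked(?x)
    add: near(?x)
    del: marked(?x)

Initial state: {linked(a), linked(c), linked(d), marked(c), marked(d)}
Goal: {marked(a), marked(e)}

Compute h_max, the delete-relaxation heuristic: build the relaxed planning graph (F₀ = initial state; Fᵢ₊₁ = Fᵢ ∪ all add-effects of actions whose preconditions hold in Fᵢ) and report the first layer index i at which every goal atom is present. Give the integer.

F0 = init (5 atoms)
F1 = F0 ∪ {near(a), near(c), near(d), near(e)}  (9 atoms)
F2 = F1 ∪ {marked(a), marked(e)}  (11 atoms)
goal ⊆ F2  ⇒  h_max = 2

2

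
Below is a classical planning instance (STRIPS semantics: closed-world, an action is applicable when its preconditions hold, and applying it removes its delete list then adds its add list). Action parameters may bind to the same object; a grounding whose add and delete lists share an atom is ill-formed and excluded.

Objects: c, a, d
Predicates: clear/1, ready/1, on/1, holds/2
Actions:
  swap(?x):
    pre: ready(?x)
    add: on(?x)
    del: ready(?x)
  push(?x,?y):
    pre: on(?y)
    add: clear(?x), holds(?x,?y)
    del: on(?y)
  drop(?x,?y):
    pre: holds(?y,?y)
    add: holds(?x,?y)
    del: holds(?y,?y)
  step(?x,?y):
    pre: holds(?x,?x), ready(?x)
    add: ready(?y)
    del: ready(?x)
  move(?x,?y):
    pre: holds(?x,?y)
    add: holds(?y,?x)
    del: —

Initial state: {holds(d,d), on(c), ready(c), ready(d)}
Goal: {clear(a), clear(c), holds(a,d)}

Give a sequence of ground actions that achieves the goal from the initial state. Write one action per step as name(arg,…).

swap(d); push(c,c); push(a,d)

1. swap(d)  →  {holds(d,d), on(c), on(d), ready(c)}
2. push(c,c)  →  {clear(c), holds(c,c), holds(d,d), on(d), ready(c)}
3. push(a,d)  →  {clear(a), clear(c), holds(a,d), holds(c,c), holds(d,d), ready(c)}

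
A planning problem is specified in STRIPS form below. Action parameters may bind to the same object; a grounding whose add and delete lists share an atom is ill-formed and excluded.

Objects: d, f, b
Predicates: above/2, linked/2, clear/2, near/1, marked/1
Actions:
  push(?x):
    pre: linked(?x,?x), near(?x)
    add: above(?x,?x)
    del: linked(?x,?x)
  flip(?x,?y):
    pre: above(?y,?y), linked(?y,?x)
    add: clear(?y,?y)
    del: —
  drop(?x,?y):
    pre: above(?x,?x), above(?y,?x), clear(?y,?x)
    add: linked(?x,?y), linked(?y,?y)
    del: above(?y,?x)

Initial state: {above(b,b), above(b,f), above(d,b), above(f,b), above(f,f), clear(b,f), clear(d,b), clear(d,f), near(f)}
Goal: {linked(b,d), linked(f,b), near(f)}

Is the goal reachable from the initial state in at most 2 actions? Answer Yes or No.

1. drop(f,b)  →  {above(b,b), above(d,b), above(f,b), above(f,f), clear(b,f), clear(d,b), clear(d,f), linked(b,b), linked(f,b), near(f)}
2. drop(b,d)  →  {above(b,b), above(f,b), above(f,f), clear(b,f), clear(d,b), clear(d,f), linked(b,b), linked(b,d), linked(d,d), linked(f,b), near(f)}
optimal plan length = 2; 2 ≤ 2

Yes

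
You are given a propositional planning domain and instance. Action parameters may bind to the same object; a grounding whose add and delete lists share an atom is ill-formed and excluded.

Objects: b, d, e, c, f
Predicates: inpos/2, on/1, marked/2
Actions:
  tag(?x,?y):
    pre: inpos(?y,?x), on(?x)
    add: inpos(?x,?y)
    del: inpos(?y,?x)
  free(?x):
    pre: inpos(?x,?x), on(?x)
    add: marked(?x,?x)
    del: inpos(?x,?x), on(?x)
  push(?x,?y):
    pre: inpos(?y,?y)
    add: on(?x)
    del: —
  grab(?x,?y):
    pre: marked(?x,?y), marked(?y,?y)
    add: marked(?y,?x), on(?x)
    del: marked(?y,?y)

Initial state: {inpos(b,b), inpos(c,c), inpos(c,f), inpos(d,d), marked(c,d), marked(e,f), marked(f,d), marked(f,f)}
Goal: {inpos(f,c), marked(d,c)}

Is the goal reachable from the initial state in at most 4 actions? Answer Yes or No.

No

1. push(d,b)  →  {inpos(b,b), inpos(c,c), inpos(c,f), inpos(d,d), marked(c,d), marked(e,f), marked(f,d), marked(f,f), on(d)}
2. free(d)  →  {inpos(b,b), inpos(c,c), inpos(c,f), marked(c,d), marked(d,d), marked(e,f), marked(f,d), marked(f,f)}
3. push(f,b)  →  {inpos(b,b), inpos(c,c), inpos(c,f), marked(c,d), marked(d,d), marked(e,f), marked(f,d), marked(f,f), on(f)}
4. tag(f,c)  →  {inpos(b,b), inpos(c,c), inpos(f,c), marked(c,d), marked(d,d), marked(e,f), marked(f,d), marked(f,f), on(f)}
5. grab(c,d)  →  {inpos(b,b), inpos(c,c), inpos(f,c), marked(c,d), marked(d,c), marked(e,f), marked(f,d), marked(f,f), on(c), on(f)}
optimal plan length = 5; 5 > 4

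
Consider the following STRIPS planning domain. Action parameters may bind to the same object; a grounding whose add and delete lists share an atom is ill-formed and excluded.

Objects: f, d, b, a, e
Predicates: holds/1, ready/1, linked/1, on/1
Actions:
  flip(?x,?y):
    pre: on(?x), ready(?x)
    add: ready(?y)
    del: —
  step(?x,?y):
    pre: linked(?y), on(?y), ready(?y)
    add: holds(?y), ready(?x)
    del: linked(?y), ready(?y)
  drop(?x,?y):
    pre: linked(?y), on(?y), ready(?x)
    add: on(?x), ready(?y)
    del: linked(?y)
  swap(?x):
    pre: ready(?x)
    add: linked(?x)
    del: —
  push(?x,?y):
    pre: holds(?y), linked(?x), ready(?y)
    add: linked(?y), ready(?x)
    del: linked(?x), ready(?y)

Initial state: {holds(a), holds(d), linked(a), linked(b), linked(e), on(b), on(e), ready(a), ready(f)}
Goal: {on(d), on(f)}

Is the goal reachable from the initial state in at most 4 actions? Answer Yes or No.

Yes

1. drop(f,b)  →  {holds(a), holds(d), linked(a), linked(e), on(b), on(e), on(f), ready(a), ready(b), ready(f)}
2. flip(f,d)  →  {holds(a), holds(d), linked(a), linked(e), on(b), on(e), on(f), ready(a), ready(b), ready(d), ready(f)}
3. drop(d,e)  →  {holds(a), holds(d), linked(a), on(b), on(d), on(e), on(f), ready(a), ready(b), ready(d), ready(e), ready(f)}
optimal plan length = 3; 3 ≤ 4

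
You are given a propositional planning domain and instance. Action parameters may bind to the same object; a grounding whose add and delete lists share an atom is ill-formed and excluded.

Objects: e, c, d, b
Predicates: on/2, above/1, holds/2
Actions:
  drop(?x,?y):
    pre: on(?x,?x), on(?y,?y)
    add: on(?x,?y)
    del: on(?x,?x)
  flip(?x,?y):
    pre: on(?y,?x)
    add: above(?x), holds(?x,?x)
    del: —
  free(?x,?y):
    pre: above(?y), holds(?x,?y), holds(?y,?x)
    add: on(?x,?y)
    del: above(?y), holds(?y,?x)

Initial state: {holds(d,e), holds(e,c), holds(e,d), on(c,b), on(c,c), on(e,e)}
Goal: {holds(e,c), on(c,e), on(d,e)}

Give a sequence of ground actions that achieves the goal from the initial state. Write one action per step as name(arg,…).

drop(c,e); flip(e,e); free(d,e)

1. drop(c,e)  →  {holds(d,e), holds(e,c), holds(e,d), on(c,b), on(c,e), on(e,e)}
2. flip(e,e)  →  {above(e), holds(d,e), holds(e,c), holds(e,d), holds(e,e), on(c,b), on(c,e), on(e,e)}
3. free(d,e)  →  {holds(d,e), holds(e,c), holds(e,e), on(c,b), on(c,e), on(d,e), on(e,e)}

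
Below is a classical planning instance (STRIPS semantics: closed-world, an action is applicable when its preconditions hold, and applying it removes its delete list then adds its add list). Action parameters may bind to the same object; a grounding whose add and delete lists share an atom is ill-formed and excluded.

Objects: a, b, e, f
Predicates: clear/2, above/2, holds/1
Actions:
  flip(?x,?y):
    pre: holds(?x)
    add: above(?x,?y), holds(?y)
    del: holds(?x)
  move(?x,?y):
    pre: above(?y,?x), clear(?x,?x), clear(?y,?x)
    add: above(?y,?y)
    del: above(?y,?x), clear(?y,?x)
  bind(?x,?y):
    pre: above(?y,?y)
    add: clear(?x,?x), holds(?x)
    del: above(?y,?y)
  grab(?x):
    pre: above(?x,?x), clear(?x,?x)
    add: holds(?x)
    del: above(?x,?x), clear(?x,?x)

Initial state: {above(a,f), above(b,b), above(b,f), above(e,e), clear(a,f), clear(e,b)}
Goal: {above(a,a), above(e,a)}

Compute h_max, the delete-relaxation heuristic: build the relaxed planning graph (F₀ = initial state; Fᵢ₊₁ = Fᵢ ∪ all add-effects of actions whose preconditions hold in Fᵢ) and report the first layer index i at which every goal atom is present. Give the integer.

F0 = init (6 atoms)
F1 = F0 ∪ {clear(a,a), clear(b,b), clear(e,e), clear(f,f), holds(a), holds(b), holds(e), holds(f)}  (14 atoms)
F2 = F1 ∪ {above(a,a), above(a,b), above(a,e), above(b,a), above(b,e), above(e,a), above(e,b), above(e,f), above(f,a), above(f,b), above(f,e)}  (25 atoms)
goal ⊆ F2  ⇒  h_max = 2

2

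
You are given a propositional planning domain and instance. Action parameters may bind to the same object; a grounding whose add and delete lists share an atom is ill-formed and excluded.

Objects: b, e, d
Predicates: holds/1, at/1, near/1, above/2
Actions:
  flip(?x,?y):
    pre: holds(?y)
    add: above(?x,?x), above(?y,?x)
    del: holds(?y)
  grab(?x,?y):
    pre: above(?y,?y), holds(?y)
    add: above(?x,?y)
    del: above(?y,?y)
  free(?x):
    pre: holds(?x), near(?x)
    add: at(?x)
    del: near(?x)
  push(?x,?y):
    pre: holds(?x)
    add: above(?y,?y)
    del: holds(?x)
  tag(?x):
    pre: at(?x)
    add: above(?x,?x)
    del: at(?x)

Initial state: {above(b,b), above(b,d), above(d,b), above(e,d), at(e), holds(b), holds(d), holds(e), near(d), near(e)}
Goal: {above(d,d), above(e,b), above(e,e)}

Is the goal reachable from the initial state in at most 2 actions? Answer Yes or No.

1. flip(b,e)  →  {above(b,b), above(b,d), above(d,b), above(e,b), above(e,d), at(e), holds(b), holds(d), near(d), near(e)}
2. flip(e,b)  →  {above(b,b), above(b,d), above(b,e), above(d,b), above(e,b), above(e,d), above(e,e), at(e), holds(d), near(d), near(e)}
3. flip(d,d)  →  {above(b,b), above(b,d), above(b,e), above(d,b), above(d,d), above(e,b), above(e,d), above(e,e), at(e), near(d), near(e)}
optimal plan length = 3; 3 > 2

No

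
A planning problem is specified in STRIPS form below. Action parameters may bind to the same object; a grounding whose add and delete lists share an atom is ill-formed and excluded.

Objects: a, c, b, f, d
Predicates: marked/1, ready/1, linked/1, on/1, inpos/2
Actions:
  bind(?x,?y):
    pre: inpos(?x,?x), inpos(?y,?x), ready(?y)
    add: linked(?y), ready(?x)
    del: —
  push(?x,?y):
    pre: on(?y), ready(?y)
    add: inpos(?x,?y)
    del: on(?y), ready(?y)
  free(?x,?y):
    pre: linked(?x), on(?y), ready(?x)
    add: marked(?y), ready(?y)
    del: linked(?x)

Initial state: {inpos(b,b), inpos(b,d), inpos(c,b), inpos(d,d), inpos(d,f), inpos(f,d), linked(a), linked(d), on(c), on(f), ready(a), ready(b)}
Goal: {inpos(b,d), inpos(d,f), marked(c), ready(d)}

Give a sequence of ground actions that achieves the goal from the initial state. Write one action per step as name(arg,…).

1. bind(d,b)  →  {inpos(b,b), inpos(b,d), inpos(c,b), inpos(d,d), inpos(d,f), inpos(f,d), linked(a), linked(b), linked(d), on(c), on(f), ready(a), ready(b), ready(d)}
2. free(a,c)  →  {inpos(b,b), inpos(b,d), inpos(c,b), inpos(d,d), inpos(d,f), inpos(f,d), linked(b), linked(d), marked(c), on(c), on(f), ready(a), ready(b), ready(c), ready(d)}

bind(d,b); free(a,c)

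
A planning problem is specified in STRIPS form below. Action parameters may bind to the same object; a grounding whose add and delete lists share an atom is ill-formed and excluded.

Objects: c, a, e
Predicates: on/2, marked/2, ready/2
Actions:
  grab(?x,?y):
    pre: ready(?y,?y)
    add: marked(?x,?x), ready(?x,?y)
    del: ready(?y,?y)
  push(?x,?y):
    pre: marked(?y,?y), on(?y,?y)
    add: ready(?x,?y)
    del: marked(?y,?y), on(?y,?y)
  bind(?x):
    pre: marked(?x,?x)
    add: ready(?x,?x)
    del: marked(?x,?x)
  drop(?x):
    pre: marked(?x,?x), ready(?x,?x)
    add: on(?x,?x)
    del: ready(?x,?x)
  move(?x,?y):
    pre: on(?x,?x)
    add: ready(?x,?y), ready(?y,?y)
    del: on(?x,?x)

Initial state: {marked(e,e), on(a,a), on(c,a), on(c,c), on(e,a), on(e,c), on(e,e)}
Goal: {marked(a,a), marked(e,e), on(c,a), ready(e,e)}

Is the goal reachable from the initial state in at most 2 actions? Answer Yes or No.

1. move(c,c)  →  {marked(e,e), on(a,a), on(c,a), on(e,a), on(e,c), on(e,e), ready(c,c)}
2. grab(a,c)  →  {marked(a,a), marked(e,e), on(a,a), on(c,a), on(e,a), on(e,c), on(e,e), ready(a,c)}
3. move(a,e)  →  {marked(a,a), marked(e,e), on(c,a), on(e,a), on(e,c), on(e,e), ready(a,c), ready(a,e), ready(e,e)}
optimal plan length = 3; 3 > 2

No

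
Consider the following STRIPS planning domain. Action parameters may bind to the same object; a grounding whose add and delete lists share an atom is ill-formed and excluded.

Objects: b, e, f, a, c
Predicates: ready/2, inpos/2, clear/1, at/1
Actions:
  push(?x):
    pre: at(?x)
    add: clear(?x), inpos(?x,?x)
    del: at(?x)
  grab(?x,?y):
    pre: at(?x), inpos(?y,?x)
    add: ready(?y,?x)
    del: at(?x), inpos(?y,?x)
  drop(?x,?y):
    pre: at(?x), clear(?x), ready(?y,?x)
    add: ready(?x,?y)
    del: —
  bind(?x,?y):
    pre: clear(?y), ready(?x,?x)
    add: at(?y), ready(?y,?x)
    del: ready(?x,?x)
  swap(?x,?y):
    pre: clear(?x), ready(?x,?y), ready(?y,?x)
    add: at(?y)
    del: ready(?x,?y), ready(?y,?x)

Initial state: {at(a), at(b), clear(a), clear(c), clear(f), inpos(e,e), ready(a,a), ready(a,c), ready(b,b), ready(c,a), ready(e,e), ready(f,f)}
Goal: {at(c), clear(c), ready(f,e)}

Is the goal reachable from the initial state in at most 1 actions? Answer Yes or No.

1. bind(b,c)  →  {at(a), at(b), at(c), clear(a), clear(c), clear(f), inpos(e,e), ready(a,a), ready(a,c), ready(c,a), ready(c,b), ready(e,e), ready(f,f)}
2. bind(e,f)  →  {at(a), at(b), at(c), at(f), clear(a), clear(c), clear(f), inpos(e,e), ready(a,a), ready(a,c), ready(c,a), ready(c,b), ready(f,e), ready(f,f)}
optimal plan length = 2; 2 > 1

No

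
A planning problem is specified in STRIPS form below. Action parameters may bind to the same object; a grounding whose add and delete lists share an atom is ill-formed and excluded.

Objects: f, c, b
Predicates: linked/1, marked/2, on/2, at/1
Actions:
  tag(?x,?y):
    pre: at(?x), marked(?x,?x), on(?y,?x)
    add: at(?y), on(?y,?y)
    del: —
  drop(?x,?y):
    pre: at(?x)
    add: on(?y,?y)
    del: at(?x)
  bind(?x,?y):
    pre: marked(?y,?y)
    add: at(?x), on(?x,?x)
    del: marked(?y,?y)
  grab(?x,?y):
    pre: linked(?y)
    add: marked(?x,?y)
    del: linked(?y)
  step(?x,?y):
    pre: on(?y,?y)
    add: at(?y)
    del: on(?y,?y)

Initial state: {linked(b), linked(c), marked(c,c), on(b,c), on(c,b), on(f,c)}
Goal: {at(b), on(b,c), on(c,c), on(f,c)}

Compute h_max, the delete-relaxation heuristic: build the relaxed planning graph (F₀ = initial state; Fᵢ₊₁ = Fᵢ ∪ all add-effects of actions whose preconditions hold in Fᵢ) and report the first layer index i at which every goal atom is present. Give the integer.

1

F0 = init (6 atoms)
F1 = F0 ∪ {at(b), at(c), at(f), marked(b,b), marked(b,c), marked(c,b), marked(f,b), marked(f,c), on(b,b), on(c,c), on(f,f)}  (17 atoms)
goal ⊆ F1  ⇒  h_max = 1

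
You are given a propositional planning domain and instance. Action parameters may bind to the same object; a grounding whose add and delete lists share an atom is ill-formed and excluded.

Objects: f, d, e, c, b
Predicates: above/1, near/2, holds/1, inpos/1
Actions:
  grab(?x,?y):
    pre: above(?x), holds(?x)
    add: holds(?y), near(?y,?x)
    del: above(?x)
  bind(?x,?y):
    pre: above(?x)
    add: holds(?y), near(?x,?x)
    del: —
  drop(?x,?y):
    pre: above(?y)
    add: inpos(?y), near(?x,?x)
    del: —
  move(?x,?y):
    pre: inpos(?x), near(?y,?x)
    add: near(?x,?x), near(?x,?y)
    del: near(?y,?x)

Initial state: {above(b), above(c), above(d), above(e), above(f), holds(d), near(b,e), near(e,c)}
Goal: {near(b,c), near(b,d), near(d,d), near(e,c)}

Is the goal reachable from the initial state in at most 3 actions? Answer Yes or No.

1. bind(d,c)  →  {above(b), above(c), above(d), above(e), above(f), holds(c), holds(d), near(b,e), near(d,d), near(e,c)}
2. grab(d,b)  →  {above(b), above(c), above(e), above(f), holds(b), holds(c), holds(d), near(b,d), near(b,e), near(d,d), near(e,c)}
3. grab(c,b)  →  {above(b), above(e), above(f), holds(b), holds(c), holds(d), near(b,c), near(b,d), near(b,e), near(d,d), near(e,c)}
optimal plan length = 3; 3 ≤ 3

Yes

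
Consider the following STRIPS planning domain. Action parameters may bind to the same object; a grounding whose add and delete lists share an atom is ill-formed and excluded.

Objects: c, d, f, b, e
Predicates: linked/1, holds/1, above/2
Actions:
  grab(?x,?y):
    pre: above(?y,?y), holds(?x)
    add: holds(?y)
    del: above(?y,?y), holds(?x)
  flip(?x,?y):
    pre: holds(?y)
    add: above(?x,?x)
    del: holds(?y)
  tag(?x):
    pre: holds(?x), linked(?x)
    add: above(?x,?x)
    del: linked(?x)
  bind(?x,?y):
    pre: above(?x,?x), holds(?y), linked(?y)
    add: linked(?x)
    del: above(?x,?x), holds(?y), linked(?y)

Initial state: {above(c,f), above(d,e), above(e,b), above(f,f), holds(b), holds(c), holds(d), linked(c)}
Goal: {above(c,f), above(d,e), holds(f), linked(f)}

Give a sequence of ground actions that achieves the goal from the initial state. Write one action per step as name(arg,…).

grab(d,f); flip(f,b); bind(f,c)

1. grab(d,f)  →  {above(c,f), above(d,e), above(e,b), holds(b), holds(c), holds(f), linked(c)}
2. flip(f,b)  →  {above(c,f), above(d,e), above(e,b), above(f,f), holds(c), holds(f), linked(c)}
3. bind(f,c)  →  {above(c,f), above(d,e), above(e,b), holds(f), linked(f)}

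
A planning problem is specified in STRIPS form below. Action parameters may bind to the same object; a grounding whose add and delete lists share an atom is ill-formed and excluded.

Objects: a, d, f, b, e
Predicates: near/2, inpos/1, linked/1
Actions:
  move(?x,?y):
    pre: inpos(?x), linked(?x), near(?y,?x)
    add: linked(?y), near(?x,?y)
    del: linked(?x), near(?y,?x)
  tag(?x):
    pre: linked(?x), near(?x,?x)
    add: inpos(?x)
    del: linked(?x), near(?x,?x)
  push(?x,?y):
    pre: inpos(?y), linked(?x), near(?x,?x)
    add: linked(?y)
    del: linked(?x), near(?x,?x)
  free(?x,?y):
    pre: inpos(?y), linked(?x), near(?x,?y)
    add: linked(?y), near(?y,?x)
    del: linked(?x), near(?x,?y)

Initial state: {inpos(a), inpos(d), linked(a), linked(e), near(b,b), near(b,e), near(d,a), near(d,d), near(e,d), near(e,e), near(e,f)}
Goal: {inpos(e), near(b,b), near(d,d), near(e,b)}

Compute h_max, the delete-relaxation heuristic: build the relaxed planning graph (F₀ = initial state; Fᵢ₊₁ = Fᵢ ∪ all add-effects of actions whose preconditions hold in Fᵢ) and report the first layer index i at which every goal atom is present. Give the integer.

2

F0 = init (11 atoms)
F1 = F0 ∪ {inpos(e), linked(d), near(a,d), near(d,e)}  (15 atoms)
F2 = F1 ∪ {linked(b), near(e,b)}  (17 atoms)
goal ⊆ F2  ⇒  h_max = 2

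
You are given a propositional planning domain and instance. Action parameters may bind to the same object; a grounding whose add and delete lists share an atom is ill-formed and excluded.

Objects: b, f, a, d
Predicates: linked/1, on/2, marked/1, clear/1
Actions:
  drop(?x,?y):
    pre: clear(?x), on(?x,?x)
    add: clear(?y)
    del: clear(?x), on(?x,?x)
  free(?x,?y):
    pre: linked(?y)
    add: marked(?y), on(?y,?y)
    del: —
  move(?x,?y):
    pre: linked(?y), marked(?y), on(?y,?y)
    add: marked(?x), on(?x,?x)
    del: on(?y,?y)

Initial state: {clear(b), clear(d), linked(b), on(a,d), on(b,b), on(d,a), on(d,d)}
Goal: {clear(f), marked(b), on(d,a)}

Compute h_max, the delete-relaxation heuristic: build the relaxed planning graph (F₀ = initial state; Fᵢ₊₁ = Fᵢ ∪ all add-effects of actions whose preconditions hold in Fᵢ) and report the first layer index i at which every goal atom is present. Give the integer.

F0 = init (7 atoms)
F1 = F0 ∪ {clear(a), clear(f), marked(b)}  (10 atoms)
goal ⊆ F1  ⇒  h_max = 1

1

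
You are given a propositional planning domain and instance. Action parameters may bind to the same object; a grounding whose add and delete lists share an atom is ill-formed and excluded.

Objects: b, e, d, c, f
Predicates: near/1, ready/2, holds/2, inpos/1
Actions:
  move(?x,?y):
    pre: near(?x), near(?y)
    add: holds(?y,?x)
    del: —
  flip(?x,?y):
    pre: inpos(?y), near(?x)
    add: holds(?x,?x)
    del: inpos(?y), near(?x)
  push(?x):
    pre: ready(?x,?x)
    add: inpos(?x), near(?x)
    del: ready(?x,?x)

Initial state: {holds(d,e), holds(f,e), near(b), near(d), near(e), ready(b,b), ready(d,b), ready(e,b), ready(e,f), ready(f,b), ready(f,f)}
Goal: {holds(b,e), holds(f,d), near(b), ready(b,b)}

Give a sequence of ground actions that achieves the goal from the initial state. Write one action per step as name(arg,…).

move(e,b); push(f); move(d,f)

1. move(e,b)  →  {holds(b,e), holds(d,e), holds(f,e), near(b), near(d), near(e), ready(b,b), ready(d,b), ready(e,b), ready(e,f), ready(f,b), ready(f,f)}
2. push(f)  →  {holds(b,e), holds(d,e), holds(f,e), inpos(f), near(b), near(d), near(e), near(f), ready(b,b), ready(d,b), ready(e,b), ready(e,f), ready(f,b)}
3. move(d,f)  →  {holds(b,e), holds(d,e), holds(f,d), holds(f,e), inpos(f), near(b), near(d), near(e), near(f), ready(b,b), ready(d,b), ready(e,b), ready(e,f), ready(f,b)}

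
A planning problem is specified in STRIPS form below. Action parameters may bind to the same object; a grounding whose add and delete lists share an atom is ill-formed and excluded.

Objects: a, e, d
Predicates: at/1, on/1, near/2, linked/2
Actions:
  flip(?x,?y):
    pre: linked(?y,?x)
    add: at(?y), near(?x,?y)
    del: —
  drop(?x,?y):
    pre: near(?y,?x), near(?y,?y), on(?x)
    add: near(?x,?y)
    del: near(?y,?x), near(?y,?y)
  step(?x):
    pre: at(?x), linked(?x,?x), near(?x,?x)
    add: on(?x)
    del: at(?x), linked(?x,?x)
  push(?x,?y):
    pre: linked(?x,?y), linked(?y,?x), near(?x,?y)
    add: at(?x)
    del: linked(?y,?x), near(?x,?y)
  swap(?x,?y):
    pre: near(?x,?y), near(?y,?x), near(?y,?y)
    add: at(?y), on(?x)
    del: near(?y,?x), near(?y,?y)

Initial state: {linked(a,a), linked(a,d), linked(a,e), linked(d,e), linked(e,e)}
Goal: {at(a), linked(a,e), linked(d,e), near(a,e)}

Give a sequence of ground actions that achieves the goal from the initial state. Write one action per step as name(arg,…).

1. flip(a,a)  →  {at(a), linked(a,a), linked(a,d), linked(a,e), linked(d,e), linked(e,e), near(a,a)}
2. flip(e,a)  →  {at(a), linked(a,a), linked(a,d), linked(a,e), linked(d,e), linked(e,e), near(a,a), near(e,a)}
3. flip(e,e)  →  {at(a), at(e), linked(a,a), linked(a,d), linked(a,e), linked(d,e), linked(e,e), near(a,a), near(e,a), near(e,e)}
4. swap(a,a)  →  {at(a), at(e), linked(a,a), linked(a,d), linked(a,e), linked(d,e), linked(e,e), near(e,a), near(e,e), on(a)}
5. drop(a,e)  →  {at(a), at(e), linked(a,a), linked(a,d), linked(a,e), linked(d,e), linked(e,e), near(a,e), on(a)}

flip(a,a); flip(e,a); flip(e,e); swap(a,a); drop(a,e)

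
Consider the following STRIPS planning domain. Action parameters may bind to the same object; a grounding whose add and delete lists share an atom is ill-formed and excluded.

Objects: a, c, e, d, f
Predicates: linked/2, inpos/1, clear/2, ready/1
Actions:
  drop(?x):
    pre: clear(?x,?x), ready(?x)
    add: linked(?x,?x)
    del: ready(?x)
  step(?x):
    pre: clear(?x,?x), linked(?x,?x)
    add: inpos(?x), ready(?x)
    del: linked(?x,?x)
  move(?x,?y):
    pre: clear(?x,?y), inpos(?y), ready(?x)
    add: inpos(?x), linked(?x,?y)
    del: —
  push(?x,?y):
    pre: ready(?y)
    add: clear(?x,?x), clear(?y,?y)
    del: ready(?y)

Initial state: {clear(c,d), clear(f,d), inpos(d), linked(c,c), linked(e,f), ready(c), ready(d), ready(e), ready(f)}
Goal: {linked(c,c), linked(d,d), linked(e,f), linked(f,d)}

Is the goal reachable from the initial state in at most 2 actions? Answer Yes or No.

1. move(f,d)  →  {clear(c,d), clear(f,d), inpos(d), inpos(f), linked(c,c), linked(e,f), linked(f,d), ready(c), ready(d), ready(e), ready(f)}
2. push(d,c)  →  {clear(c,c), clear(c,d), clear(d,d), clear(f,d), inpos(d), inpos(f), linked(c,c), linked(e,f), linked(f,d), ready(d), ready(e), ready(f)}
3. drop(d)  →  {clear(c,c), clear(c,d), clear(d,d), clear(f,d), inpos(d), inpos(f), linked(c,c), linked(d,d), linked(e,f), linked(f,d), ready(e), ready(f)}
optimal plan length = 3; 3 > 2

No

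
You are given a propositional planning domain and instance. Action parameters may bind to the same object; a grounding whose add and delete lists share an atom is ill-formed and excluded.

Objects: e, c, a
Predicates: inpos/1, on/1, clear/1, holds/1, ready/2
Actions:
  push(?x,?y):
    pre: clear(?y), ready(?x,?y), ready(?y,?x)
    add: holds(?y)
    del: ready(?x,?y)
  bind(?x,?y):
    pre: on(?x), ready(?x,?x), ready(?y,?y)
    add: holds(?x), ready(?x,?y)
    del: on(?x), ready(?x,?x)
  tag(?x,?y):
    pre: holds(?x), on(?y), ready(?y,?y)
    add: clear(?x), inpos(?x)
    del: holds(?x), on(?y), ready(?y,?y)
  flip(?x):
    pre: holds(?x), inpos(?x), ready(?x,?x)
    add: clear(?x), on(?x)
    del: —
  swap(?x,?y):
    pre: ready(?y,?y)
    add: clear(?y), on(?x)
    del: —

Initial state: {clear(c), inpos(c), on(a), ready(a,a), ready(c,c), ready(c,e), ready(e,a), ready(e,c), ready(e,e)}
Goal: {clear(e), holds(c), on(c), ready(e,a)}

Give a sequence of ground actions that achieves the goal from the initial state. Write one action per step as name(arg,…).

1. push(e,c)  →  {clear(c), holds(c), inpos(c), on(a), ready(a,a), ready(c,c), ready(c,e), ready(e,a), ready(e,e)}
2. swap(c,e)  →  {clear(c), clear(e), holds(c), inpos(c), on(a), on(c), ready(a,a), ready(c,c), ready(c,e), ready(e,a), ready(e,e)}

push(e,c); swap(c,e)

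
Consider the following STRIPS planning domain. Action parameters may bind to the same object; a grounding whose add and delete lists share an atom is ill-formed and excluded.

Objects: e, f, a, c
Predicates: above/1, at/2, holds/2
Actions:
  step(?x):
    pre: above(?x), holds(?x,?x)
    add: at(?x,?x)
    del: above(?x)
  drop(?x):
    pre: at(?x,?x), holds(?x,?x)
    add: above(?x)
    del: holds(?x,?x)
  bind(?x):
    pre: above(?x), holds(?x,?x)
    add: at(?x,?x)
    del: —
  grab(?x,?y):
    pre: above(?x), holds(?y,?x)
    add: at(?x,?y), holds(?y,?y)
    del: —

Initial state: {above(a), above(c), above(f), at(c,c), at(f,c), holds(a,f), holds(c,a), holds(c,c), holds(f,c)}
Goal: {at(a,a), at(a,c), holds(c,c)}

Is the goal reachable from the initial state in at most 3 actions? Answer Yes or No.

Yes

1. grab(f,a)  →  {above(a), above(c), above(f), at(c,c), at(f,a), at(f,c), holds(a,a), holds(a,f), holds(c,a), holds(c,c), holds(f,c)}
2. bind(a)  →  {above(a), above(c), above(f), at(a,a), at(c,c), at(f,a), at(f,c), holds(a,a), holds(a,f), holds(c,a), holds(c,c), holds(f,c)}
3. grab(a,c)  →  {above(a), above(c), above(f), at(a,a), at(a,c), at(c,c), at(f,a), at(f,c), holds(a,a), holds(a,f), holds(c,a), holds(c,c), holds(f,c)}
optimal plan length = 3; 3 ≤ 3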